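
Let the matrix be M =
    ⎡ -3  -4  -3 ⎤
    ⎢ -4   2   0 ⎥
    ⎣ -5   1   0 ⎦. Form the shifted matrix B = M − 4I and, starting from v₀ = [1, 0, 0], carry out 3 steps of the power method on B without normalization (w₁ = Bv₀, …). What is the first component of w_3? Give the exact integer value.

-857

B = M − 4I has rows (-7, -4, -3); (-4, -2, 0); (-5, 1, -4)
w1 = Bv₀ = ((-7)·1 + (-4)·0 + (-3)·0; (-4)·1 + (-2)·0 + 0·0; (-5)·1 + 1·0 + (-4)·0) = (-7, -4, -5)
w2 = Bw1 = ((-7)·(-7) + (-4)·(-4) + (-3)·(-5); (-4)·(-7) + (-2)·(-4) + 0·(-5); (-5)·(-7) + 1·(-4) + (-4)·(-5)) = (80, 36, 51)
w3 = Bw2 = (-857, -392, -568)
Requested component of w3: -857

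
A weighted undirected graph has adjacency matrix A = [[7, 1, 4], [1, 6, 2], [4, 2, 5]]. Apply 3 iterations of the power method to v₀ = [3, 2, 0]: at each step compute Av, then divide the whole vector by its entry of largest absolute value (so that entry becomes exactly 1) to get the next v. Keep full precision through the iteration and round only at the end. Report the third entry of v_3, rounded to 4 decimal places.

0.8583

Av0 = (23.00000, 15.00000, 16.00000); divide by 23.00000 → v1 = (1.00000, 0.65217, 0.69565)
Av1 = (10.43478, 6.30435, 8.78261); divide by 10.43478 → v2 = (1.00000, 0.60417, 0.84167)
Av2 = (10.97083, 6.30833, 9.41667); divide by 10.97083 → v3 = (1.00000, 0.57501, 0.85834)
Requested entry of v3: 2260/2633 = 0.8583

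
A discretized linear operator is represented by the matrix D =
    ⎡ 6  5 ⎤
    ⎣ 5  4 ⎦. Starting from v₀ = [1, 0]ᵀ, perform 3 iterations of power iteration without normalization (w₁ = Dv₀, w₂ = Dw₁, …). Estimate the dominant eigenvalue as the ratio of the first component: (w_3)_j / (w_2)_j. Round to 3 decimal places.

w1 = Dv₀ = (6·1 + 5·0; 5·1 + 4·0) = (6, 5)
w2 = Dw1 = (6·6 + 5·5; 5·6 + 4·5) = (61, 50)
w3 = Dw2 = (616, 505)
Ratio at component: 616 / 61 = 10.098

λ ≈ 10.098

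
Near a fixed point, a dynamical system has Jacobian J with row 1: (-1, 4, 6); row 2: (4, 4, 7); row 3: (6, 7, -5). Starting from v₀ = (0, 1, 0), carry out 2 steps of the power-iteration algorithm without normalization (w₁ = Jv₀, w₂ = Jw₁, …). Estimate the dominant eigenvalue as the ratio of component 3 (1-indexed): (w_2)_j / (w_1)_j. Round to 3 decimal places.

w1 = Jv₀ = ((-1)·0 + 4·1 + 6·0; 4·0 + 4·1 + 7·0; 6·0 + 7·1 + (-5)·0) = (4, 4, 7)
w2 = Jw1 = ((-1)·4 + 4·4 + 6·7; 4·4 + 4·4 + 7·7; 6·4 + 7·4 + (-5)·7) = (54, 81, 17)
Ratio at component: 17 / 7 = 2.429

2.429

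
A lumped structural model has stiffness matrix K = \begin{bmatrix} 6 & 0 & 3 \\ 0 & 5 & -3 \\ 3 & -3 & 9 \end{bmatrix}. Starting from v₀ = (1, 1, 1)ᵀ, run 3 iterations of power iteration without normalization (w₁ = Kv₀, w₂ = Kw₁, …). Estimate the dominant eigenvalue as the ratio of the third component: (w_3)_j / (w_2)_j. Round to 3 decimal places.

w1 = Kv₀ = (9, 2, 9)
w2 = Kw1 = (81, -17, 102)
w3 = Kw2 = (792, -391, 1212)
Ratio at component: 1212 / 102 = 11.882

11.882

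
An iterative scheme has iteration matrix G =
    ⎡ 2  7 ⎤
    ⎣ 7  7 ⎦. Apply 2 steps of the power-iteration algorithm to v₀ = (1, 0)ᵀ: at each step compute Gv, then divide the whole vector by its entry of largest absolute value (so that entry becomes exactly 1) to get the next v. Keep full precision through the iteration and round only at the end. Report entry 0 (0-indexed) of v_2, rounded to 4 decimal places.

Gv0 = (2.00000, 7.00000); divide by 7.00000 → v1 = (0.28571, 1.00000)
Gv1 = (7.57143, 9.00000); divide by 9.00000 → v2 = (0.84127, 1.00000)
Requested entry of v2: 53/63 = 0.8413

0.8413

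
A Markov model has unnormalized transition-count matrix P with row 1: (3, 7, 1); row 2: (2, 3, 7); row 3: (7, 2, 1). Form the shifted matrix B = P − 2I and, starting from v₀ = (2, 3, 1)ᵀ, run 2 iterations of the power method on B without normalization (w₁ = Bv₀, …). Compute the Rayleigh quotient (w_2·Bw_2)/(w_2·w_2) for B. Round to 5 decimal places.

B = P − 2I has rows (1, 7, 1); (2, 1, 7); (7, 2, -1)
w1 = Bv₀ = (24, 14, 19)
w2 = Bw1 = (141, 195, 177)
Bw2 = (1683, 1716, 1200)
w2·Bw2 = 784323; w2·w2 = 89235; μ ≈ 784323/89235 = 8.78941

μ ≈ 8.78941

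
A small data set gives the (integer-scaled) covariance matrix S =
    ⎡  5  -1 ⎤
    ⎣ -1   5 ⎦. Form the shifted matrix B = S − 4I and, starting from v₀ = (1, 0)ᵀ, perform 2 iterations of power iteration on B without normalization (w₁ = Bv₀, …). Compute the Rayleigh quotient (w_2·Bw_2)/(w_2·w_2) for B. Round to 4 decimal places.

μ ≈ 2.0000

B = S − 4I has rows (1, -1); (-1, 1)
w1 = Bv₀ = (1·1 + (-1)·0; (-1)·1 + 1·0) = (1, -1)
w2 = Bw1 = (1·1 + (-1)·(-1); (-1)·1 + 1·(-1)) = (2, -2)
Bw2 = (4, -4)
w2·Bw2 = 16; w2·w2 = 8; μ ≈ 16/8 = 2.0000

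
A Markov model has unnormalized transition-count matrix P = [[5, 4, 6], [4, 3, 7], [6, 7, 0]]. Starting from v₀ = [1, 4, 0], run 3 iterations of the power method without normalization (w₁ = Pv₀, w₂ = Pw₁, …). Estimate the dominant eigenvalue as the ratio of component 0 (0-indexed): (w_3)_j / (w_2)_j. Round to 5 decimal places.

w1 = Pv₀ = (21, 16, 34)
w2 = Pw1 = (373, 370, 238)
w3 = Pw2 = (4773, 4268, 4828)
Ratio at component: 4773 / 373 = 12.79625

12.79625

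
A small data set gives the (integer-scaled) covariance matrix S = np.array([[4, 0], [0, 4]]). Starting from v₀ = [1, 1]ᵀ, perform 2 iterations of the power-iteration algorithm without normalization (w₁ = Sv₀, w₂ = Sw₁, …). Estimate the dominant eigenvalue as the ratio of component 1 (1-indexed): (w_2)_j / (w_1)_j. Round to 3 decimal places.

w1 = Sv₀ = (4·1 + 0·1; 0·1 + 4·1) = (4, 4)
w2 = Sw1 = (4·4 + 0·4; 0·4 + 4·4) = (16, 16)
Ratio at component: 16 / 4 = 4.000

4.000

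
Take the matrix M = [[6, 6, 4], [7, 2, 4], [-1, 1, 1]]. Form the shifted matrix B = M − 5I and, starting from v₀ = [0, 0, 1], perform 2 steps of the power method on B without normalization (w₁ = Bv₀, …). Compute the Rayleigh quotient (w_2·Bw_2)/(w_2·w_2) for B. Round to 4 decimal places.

μ ≈ -0.7600

B = M − 5I has rows (1, 6, 4); (7, -3, 4); (-1, 1, -4)
w1 = Bv₀ = (1·0 + 6·0 + 4·1; 7·0 + (-3)·0 + 4·1; (-1)·0 + 1·0 + (-4)·1) = (4, 4, -4)
w2 = Bw1 = (1·4 + 6·4 + 4·(-4); 7·4 + (-3)·4 + 4·(-4); (-1)·4 + 1·4 + (-4)·(-4)) = (12, 0, 16)
Bw2 = (76, 148, -76)
w2·Bw2 = -304; w2·w2 = 400; μ ≈ -304/400 = -0.7600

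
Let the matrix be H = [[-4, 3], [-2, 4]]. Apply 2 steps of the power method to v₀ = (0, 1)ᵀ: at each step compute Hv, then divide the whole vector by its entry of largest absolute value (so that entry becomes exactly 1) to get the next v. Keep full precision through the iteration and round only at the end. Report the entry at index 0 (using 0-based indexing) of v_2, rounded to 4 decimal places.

Hv0 = (3.00000, 4.00000); divide by 4.00000 → v1 = (0.75000, 1.00000)
Hv1 = (0.00000, 2.50000); divide by 2.50000 → v2 = (0.00000, 1.00000)
Requested entry of v2: 0/10 = 0.0000

0.0000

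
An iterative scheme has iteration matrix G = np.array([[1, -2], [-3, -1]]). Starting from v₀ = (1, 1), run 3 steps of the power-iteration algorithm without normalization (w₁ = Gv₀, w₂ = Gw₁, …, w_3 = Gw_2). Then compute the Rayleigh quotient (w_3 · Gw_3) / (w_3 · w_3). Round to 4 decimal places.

-2.0588

w1 = Gv₀ = (-1, -4)
w2 = Gw1 = (7, 7)
w3 = Gw2 = (-7, -28)
Gw3 = (49, 49)
w3·Gw3 = (-7)·49 + (-28)·49 = -1715; w3·w3 = (-7)·(-7) + (-28)·(-28) = 833
λ ≈ -1715/833 = -2.0588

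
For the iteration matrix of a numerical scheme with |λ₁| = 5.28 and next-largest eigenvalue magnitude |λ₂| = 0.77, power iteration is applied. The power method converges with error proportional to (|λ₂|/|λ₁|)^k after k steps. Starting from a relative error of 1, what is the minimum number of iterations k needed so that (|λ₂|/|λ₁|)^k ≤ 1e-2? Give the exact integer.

|λ₂/λ₁| = 0.77/5.28 = 0.14583
Need k ≥ ln(1e-2) / ln(0.14583) = -4.6052 / -1.9253 ≈ 2.392
Smallest integer k satisfying the bound: 3

3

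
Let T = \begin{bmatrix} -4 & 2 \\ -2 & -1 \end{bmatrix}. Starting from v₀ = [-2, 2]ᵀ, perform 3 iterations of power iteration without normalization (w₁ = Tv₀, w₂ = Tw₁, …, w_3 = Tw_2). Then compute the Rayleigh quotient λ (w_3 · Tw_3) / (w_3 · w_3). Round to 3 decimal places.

-2.626

w1 = Tv₀ = ((-4)·(-2) + 2·2; (-2)·(-2) + (-1)·2) = (12, 2)
w2 = Tw1 = ((-4)·12 + 2·2; (-2)·12 + (-1)·2) = (-44, -26)
w3 = Tw2 = (124, 114)
Tw3 = (-268, -362)
w3·Tw3 = 124·(-268) + 114·(-362) = -74500; w3·w3 = 124·124 + 114·114 = 28372
λ ≈ -74500/28372 = -2.626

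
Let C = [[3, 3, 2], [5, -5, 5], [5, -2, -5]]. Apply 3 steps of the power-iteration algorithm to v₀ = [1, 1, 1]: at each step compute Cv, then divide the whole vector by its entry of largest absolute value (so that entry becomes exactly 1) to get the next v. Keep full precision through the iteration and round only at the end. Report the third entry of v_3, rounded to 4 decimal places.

Cv0 = (8.00000, 5.00000, -2.00000); divide by 8.00000 → v1 = (1.00000, 0.62500, -0.25000)
Cv1 = (4.37500, 0.62500, 5.00000); divide by 5.00000 → v2 = (0.87500, 0.12500, 1.00000)
Cv2 = (5.00000, 8.75000, -0.87500); divide by 8.75000 → v3 = (0.57143, 1.00000, -0.10000)
Requested entry of v3: -35/350 = -0.1000

-0.1000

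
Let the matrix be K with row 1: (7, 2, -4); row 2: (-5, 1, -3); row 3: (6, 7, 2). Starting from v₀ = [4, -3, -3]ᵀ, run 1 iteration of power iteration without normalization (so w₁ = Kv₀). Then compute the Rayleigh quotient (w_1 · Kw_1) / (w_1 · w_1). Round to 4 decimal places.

λ ≈ 7.1256

w1 = Kv₀ = (34, -14, -3)
Kw1 = (222, -175, 100)
w1·Kw1 = 34·222 + (-14)·(-175) + (-3)·100 = 9698; w1·w1 = 34·34 + (-14)·(-14) + (-3)·(-3) = 1361
λ ≈ 9698/1361 = 7.1256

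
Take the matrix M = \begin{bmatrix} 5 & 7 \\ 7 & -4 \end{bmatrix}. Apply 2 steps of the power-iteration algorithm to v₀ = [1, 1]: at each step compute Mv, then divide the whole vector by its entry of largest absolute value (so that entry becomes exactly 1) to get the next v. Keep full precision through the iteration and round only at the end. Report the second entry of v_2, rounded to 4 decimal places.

Mv0 = (12.00000, 3.00000); divide by 12.00000 → v1 = (1.00000, 0.25000)
Mv1 = (6.75000, 6.00000); divide by 6.75000 → v2 = (1.00000, 0.88889)
Requested entry of v2: 72/81 = 0.8889

0.8889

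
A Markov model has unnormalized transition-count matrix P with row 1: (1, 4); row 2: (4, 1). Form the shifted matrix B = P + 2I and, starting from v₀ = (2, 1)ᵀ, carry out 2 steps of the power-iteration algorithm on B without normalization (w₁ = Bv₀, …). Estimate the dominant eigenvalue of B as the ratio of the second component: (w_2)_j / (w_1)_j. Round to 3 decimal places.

μ ≈ 6.636

B = P + 2I has rows (3, 4); (4, 3)
w1 = Bv₀ = (3·2 + 4·1; 4·2 + 3·1) = (10, 11)
w2 = Bw1 = (3·10 + 4·11; 4·10 + 3·11) = (74, 73)
Ratio: 73/11 = 6.636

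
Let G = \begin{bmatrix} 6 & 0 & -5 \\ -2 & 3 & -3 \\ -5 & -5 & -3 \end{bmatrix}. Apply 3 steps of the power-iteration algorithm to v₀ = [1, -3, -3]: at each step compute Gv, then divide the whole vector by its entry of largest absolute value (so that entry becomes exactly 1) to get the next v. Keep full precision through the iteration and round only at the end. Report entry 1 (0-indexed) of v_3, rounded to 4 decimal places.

0.0835

Gv0 = (21.00000, -2.00000, 19.00000); divide by 21.00000 → v1 = (1.00000, -0.09524, 0.90476)
Gv1 = (1.47619, -5.00000, -7.23810); divide by -7.23810 → v2 = (-0.20395, 0.69079, 1.00000)
Gv2 = (-6.22368, -0.51974, -5.43421); divide by -6.22368 → v3 = (1.00000, 0.08351, 0.87315)
Requested entry of v3: 79/946 = 0.0835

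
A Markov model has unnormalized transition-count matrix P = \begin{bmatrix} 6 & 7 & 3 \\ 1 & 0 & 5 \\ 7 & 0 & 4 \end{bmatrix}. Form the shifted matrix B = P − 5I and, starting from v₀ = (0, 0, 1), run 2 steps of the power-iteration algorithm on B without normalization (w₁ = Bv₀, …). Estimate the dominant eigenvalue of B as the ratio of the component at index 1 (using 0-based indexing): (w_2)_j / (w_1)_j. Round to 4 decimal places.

B = P − 5I has rows (1, 7, 3); (1, -5, 5); (7, 0, -1)
w1 = Bv₀ = (1·0 + 7·0 + 3·1; 1·0 + (-5)·0 + 5·1; 7·0 + 0·0 + (-1)·1) = (3, 5, -1)
w2 = Bw1 = (1·3 + 7·5 + 3·(-1); 1·3 + (-5)·5 + 5·(-1); 7·3 + 0·5 + (-1)·(-1)) = (35, -27, 22)
Ratio: -27/5 = -5.4000

μ ≈ -5.4000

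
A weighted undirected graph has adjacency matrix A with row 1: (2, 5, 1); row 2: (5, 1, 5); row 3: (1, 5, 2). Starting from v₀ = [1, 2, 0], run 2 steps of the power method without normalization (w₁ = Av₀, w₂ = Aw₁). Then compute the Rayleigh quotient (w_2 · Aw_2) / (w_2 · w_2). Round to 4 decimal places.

λ ≈ 8.6961

w1 = Av₀ = (2·1 + 5·2 + 1·0; 5·1 + 1·2 + 5·0; 1·1 + 5·2 + 2·0) = (12, 7, 11)
w2 = Aw1 = (2·12 + 5·7 + 1·11; 5·12 + 1·7 + 5·11; 1·12 + 5·7 + 2·11) = (70, 122, 69)
Aw2 = (819, 817, 818)
w2·Aw2 = 70·819 + 122·817 + 69·818 = 213446; w2·w2 = 70·70 + 122·122 + 69·69 = 24545
λ ≈ 213446/24545 = 8.6961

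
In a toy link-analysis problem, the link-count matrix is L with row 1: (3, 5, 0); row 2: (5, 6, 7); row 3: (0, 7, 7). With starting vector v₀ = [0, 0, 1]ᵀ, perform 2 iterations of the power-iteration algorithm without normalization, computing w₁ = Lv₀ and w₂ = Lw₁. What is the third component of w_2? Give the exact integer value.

w1 = Lv₀ = (0, 7, 7)
w2 = Lw1 = (35, 91, 98)
The requested component of w2 is 98.

98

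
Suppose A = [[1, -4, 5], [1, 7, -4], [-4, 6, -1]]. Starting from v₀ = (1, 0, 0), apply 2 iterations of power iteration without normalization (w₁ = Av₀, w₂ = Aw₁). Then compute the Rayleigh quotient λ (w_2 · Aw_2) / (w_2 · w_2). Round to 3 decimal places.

w1 = Av₀ = (1, 1, -4)
w2 = Aw1 = (-23, 24, 6)
Aw2 = (-89, 121, 230)
w2·Aw2 = (-23)·(-89) + 24·121 + 6·230 = 6331; w2·w2 = (-23)·(-23) + 24·24 + 6·6 = 1141
λ ≈ 6331/1141 = 5.549

5.549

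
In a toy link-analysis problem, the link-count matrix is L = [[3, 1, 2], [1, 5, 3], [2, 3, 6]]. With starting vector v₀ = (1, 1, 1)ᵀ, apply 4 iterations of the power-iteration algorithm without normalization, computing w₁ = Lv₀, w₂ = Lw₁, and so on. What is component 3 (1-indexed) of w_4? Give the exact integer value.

w1 = Lv₀ = (3·1 + 1·1 + 2·1; 1·1 + 5·1 + 3·1; 2·1 + 3·1 + 6·1) = (6, 9, 11)
w2 = Lw1 = (3·6 + 1·9 + 2·11; 1·6 + 5·9 + 3·11; 2·6 + 3·9 + 6·11) = (49, 84, 105)
w3 = Lw2 = (441, 784, 980)
w4 = Lw3 = (4067, 7301, 9114)
The requested component of w4 is 9114.

9114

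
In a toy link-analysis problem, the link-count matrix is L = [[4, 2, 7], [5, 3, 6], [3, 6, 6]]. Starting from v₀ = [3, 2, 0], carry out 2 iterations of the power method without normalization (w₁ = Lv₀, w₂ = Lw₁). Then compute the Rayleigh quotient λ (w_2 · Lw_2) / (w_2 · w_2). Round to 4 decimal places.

λ ≈ 14.2109

w1 = Lv₀ = (4·3 + 2·2 + 7·0; 5·3 + 3·2 + 6·0; 3·3 + 6·2 + 6·0) = (16, 21, 21)
w2 = Lw1 = (4·16 + 2·21 + 7·21; 5·16 + 3·21 + 6·21; 3·16 + 6·21 + 6·21) = (253, 269, 300)
Lw2 = (3650, 3872, 4173)
w2·Lw2 = 253·3650 + 269·3872 + 300·4173 = 3216918; w2·w2 = 253·253 + 269·269 + 300·300 = 226370
λ ≈ 3216918/226370 = 14.2109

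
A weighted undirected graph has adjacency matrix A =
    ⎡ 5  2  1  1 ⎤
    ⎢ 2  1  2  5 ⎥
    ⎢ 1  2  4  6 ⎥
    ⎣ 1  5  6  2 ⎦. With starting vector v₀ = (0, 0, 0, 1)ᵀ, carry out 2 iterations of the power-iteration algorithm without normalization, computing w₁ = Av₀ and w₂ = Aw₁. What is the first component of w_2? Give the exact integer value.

23

w1 = Av₀ = (5·0 + 2·0 + 1·0 + 1·1; 2·0 + 1·0 + 2·0 + 5·1; 1·0 + 2·0 + 4·0 + 6·1; 1·0 + 5·0 + 6·0 + 2·1) = (1, 5, 6, 2)
w2 = Aw1 = (5·1 + 2·5 + 1·6 + 1·2; 2·1 + 1·5 + 2·6 + 5·2; 1·1 + 2·5 + 4·6 + 6·2; 1·1 + 5·5 + 6·6 + 2·2) = (23, 29, 47, 66)
The requested component of w2 is 23.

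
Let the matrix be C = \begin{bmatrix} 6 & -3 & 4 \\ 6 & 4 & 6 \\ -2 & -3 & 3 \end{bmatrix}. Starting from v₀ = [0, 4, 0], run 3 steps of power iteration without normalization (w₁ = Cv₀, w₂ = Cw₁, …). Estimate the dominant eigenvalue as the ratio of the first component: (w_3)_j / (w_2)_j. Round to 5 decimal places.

w1 = Cv₀ = (6·0 + (-3)·4 + 4·0; 6·0 + 4·4 + 6·0; (-2)·0 + (-3)·4 + 3·0) = (-12, 16, -12)
w2 = Cw1 = (6·(-12) + (-3)·16 + 4·(-12); 6·(-12) + 4·16 + 6·(-12); (-2)·(-12) + (-3)·16 + 3·(-12)) = (-168, -80, -60)
w3 = Cw2 = (-1008, -1688, 396)
Ratio at component: -1008 / -168 = 6.00000

6.00000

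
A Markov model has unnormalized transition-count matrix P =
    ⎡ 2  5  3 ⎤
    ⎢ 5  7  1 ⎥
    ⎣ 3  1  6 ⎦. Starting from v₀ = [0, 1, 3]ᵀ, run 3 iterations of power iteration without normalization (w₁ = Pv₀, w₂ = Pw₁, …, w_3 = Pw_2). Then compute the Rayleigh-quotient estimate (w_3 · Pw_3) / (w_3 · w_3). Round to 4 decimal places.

w1 = Pv₀ = (2·0 + 5·1 + 3·3; 5·0 + 7·1 + 1·3; 3·0 + 1·1 + 6·3) = (14, 10, 19)
w2 = Pw1 = (2·14 + 5·10 + 3·19; 5·14 + 7·10 + 1·19; 3·14 + 1·10 + 6·19) = (135, 159, 166)
w3 = Pw2 = (1563, 1954, 1560)
Pw3 = (17576, 23053, 16003)
w3·Pw3 = 1563·17576 + 1954·23053 + 1560·16003 = 97481530; w3·w3 = 1563·1563 + 1954·1954 + 1560·1560 = 8694685
λ ≈ 97481530/8694685 = 11.2116

λ ≈ 11.2116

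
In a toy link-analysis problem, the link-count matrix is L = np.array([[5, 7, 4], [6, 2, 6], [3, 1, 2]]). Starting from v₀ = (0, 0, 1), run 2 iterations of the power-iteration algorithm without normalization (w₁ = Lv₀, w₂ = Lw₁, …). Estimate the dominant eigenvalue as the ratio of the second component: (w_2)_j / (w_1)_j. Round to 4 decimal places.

8.0000

w1 = Lv₀ = (5·0 + 7·0 + 4·1; 6·0 + 2·0 + 6·1; 3·0 + 1·0 + 2·1) = (4, 6, 2)
w2 = Lw1 = (5·4 + 7·6 + 4·2; 6·4 + 2·6 + 6·2; 3·4 + 1·6 + 2·2) = (70, 48, 22)
Ratio at component: 48 / 6 = 8.0000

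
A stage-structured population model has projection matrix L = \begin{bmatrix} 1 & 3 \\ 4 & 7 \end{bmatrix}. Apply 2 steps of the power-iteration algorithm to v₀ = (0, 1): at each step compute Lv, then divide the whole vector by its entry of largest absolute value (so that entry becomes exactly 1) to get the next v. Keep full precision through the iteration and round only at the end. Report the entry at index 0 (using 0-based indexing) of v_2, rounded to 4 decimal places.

Lv0 = (3.00000, 7.00000); divide by 7.00000 → v1 = (0.42857, 1.00000)
Lv1 = (3.42857, 8.71429); divide by 8.71429 → v2 = (0.39344, 1.00000)
Requested entry of v2: 24/61 = 0.3934

0.3934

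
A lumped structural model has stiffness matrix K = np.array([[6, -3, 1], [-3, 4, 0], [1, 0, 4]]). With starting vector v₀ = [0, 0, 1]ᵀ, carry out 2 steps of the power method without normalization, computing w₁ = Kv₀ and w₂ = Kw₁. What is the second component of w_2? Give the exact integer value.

-3

w1 = Kv₀ = (6·0 + (-3)·0 + 1·1; (-3)·0 + 4·0 + 0·1; 1·0 + 0·0 + 4·1) = (1, 0, 4)
w2 = Kw1 = (6·1 + (-3)·0 + 1·4; (-3)·1 + 4·0 + 0·4; 1·1 + 0·0 + 4·4) = (10, -3, 17)
The requested component of w2 is -3.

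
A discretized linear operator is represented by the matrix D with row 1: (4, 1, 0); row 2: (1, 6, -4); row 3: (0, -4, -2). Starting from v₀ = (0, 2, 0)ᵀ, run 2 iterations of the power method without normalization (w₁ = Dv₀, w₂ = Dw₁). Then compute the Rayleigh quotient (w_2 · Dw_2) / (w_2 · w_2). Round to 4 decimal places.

λ ≈ 7.7681

w1 = Dv₀ = (4·0 + 1·2 + 0·0; 1·0 + 6·2 + (-4)·0; 0·0 + (-4)·2 + (-2)·0) = (2, 12, -8)
w2 = Dw1 = (4·2 + 1·12 + 0·(-8); 1·2 + 6·12 + (-4)·(-8); 0·2 + (-4)·12 + (-2)·(-8)) = (20, 106, -32)
Dw2 = (186, 784, -360)
w2·Dw2 = 20·186 + 106·784 + (-32)·(-360) = 98344; w2·w2 = 20·20 + 106·106 + (-32)·(-32) = 12660
λ ≈ 98344/12660 = 7.7681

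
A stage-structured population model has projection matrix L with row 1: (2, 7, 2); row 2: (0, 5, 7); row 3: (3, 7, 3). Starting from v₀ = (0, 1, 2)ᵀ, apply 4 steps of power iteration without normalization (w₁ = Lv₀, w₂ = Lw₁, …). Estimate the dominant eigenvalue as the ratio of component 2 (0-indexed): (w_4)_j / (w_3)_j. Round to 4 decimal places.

λ ≈ 12.2589

w1 = Lv₀ = (2·0 + 7·1 + 2·2; 0·0 + 5·1 + 7·2; 3·0 + 7·1 + 3·2) = (11, 19, 13)
w2 = Lw1 = (2·11 + 7·19 + 2·13; 0·11 + 5·19 + 7·13; 3·11 + 7·19 + 3·13) = (181, 186, 205)
w3 = Lw2 = (2074, 2365, 2460)
w4 = Lw3 = (25623, 29045, 30157)
Ratio at component: 30157 / 2460 = 12.2589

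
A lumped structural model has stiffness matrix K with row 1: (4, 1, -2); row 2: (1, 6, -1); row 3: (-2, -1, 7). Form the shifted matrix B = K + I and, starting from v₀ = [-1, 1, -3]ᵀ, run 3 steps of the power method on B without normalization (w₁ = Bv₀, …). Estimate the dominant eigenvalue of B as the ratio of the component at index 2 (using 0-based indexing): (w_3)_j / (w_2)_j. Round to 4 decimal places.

9.1066

B = K + I has rows (5, 1, -2); (1, 7, -1); (-2, -1, 8)
w1 = Bv₀ = (2, 9, -23)
w2 = Bw1 = (65, 88, -197)
w3 = Bw2 = (807, 878, -1794)
Ratio: -1794/-197 = 9.1066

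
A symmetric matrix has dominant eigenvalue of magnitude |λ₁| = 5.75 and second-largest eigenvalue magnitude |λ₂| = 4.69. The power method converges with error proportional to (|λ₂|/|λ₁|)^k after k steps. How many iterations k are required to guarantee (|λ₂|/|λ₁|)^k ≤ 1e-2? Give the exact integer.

23

|λ₂/λ₁| = 4.69/5.75 = 0.81565
Need k ≥ ln(1e-2) / ln(0.81565) = -4.6052 / -0.2038 ≈ 22.600
Smallest integer k satisfying the bound: 23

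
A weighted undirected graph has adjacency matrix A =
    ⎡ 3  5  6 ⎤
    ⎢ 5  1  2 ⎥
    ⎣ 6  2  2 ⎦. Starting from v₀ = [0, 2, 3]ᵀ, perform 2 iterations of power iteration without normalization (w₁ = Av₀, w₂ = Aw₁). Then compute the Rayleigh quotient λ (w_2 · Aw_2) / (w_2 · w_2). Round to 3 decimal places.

λ ≈ 10.701

w1 = Av₀ = (3·0 + 5·2 + 6·3; 5·0 + 1·2 + 2·3; 6·0 + 2·2 + 2·3) = (28, 8, 10)
w2 = Aw1 = (3·28 + 5·8 + 6·10; 5·28 + 1·8 + 2·10; 6·28 + 2·8 + 2·10) = (184, 168, 204)
Aw2 = (2616, 1496, 1848)
w2·Aw2 = 184·2616 + 168·1496 + 204·1848 = 1109664; w2·w2 = 184·184 + 168·168 + 204·204 = 103696
λ ≈ 1109664/103696 = 10.701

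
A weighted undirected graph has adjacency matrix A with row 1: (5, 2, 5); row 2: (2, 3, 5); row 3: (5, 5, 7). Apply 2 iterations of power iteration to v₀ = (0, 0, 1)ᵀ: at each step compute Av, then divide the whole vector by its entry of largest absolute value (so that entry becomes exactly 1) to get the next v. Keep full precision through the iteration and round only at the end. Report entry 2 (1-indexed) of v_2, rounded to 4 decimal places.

Av0 = (5.00000, 5.00000, 7.00000); divide by 7.00000 → v1 = (0.71429, 0.71429, 1.00000)
Av1 = (10.00000, 8.57143, 14.14286); divide by 14.14286 → v2 = (0.70707, 0.60606, 1.00000)
Requested entry of v2: 60/99 = 0.6061

0.6061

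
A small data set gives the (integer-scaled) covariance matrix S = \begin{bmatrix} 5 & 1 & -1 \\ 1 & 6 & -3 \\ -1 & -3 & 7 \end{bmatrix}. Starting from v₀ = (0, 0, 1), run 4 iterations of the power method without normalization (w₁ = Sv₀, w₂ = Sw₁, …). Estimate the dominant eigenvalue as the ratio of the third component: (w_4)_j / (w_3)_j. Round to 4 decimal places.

λ ≈ 9.6825

w1 = Sv₀ = (-1, -3, 7)
w2 = Sw1 = (-15, -40, 59)
w3 = Sw2 = (-174, -432, 548)
w4 = Sw3 = (-1850, -4410, 5306)
Ratio at component: 5306 / 548 = 9.6825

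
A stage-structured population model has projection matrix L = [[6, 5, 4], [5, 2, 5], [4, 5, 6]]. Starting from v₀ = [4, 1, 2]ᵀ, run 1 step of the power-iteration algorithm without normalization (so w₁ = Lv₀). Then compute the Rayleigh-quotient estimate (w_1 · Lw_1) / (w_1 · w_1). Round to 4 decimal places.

w1 = Lv₀ = (37, 32, 33)
Lw1 = (514, 414, 506)
w1·Lw1 = 37·514 + 32·414 + 33·506 = 48964; w1·w1 = 37·37 + 32·32 + 33·33 = 3482
λ ≈ 48964/3482 = 14.0620

λ ≈ 14.0620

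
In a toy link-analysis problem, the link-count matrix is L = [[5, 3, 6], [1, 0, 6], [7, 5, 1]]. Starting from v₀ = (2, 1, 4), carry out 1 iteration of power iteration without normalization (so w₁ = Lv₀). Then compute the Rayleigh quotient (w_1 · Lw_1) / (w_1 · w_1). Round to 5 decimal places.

w1 = Lv₀ = (37, 26, 23)
Lw1 = (401, 175, 412)
w1·Lw1 = 37·401 + 26·175 + 23·412 = 28863; w1·w1 = 37·37 + 26·26 + 23·23 = 2574
λ ≈ 28863/2574 = 11.21329

11.21329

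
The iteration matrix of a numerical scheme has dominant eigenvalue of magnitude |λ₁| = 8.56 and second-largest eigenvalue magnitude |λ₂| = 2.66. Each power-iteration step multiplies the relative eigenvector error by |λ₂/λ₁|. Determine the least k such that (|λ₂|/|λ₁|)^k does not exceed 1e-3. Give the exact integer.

6

|λ₂/λ₁| = 2.66/8.56 = 0.31075
Need k ≥ ln(1e-3) / ln(0.31075) = -6.9078 / -1.1688 ≈ 5.910
Smallest integer k satisfying the bound: 6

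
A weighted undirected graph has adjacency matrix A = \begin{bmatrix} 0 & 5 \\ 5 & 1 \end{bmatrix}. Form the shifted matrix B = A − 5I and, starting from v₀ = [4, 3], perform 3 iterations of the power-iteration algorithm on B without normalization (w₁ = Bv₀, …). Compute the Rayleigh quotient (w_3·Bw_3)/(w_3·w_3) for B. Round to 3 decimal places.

μ ≈ -9.525

B = A − 5I has rows (-5, 5); (5, -4)
w1 = Bv₀ = ((-5)·4 + 5·3; 5·4 + (-4)·3) = (-5, 8)
w2 = Bw1 = ((-5)·(-5) + 5·8; 5·(-5) + (-4)·8) = (65, -57)
w3 = Bw2 = (-610, 553)
Bw3 = (5815, -5262)
w3·Bw3 = -6457036; w3·w3 = 677909; μ ≈ -6457036/677909 = -9.525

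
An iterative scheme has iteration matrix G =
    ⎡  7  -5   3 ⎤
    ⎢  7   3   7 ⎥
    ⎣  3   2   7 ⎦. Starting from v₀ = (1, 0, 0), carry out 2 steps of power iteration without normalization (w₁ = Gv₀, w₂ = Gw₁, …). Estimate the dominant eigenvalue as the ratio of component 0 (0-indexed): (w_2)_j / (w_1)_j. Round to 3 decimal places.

w1 = Gv₀ = (7, 7, 3)
w2 = Gw1 = (23, 91, 56)
Ratio at component: 23 / 7 = 3.286

3.286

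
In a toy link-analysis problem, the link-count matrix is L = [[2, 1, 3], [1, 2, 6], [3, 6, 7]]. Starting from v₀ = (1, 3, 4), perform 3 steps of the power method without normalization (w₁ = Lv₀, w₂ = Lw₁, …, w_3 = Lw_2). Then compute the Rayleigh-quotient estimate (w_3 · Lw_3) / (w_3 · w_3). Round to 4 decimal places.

λ ≈ 11.9410

w1 = Lv₀ = (17, 31, 49)
w2 = Lw1 = (212, 373, 580)
w3 = Lw2 = (2537, 4438, 6934)
Lw3 = (30314, 53017, 82777)
w3·Lw3 = 2537·30314 + 4438·53017 + 6934·82777 = 886171782; w3·w3 = 2537·2537 + 4438·4438 + 6934·6934 = 74212569
λ ≈ 886171782/74212569 = 11.9410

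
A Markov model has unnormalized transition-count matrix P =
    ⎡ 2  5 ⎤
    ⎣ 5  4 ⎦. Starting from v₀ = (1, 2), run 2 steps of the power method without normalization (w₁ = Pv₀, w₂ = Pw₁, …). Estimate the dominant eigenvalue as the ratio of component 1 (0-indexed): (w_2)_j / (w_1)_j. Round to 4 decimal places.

8.6154

w1 = Pv₀ = (2·1 + 5·2; 5·1 + 4·2) = (12, 13)
w2 = Pw1 = (2·12 + 5·13; 5·12 + 4·13) = (89, 112)
Ratio at component: 112 / 13 = 8.6154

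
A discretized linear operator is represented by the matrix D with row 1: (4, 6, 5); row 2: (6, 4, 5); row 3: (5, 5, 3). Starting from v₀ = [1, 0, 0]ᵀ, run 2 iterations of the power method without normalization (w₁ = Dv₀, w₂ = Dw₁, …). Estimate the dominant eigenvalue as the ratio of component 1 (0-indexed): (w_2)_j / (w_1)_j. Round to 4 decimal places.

12.1667

w1 = Dv₀ = (4, 6, 5)
w2 = Dw1 = (77, 73, 65)
Ratio at component: 73 / 6 = 12.1667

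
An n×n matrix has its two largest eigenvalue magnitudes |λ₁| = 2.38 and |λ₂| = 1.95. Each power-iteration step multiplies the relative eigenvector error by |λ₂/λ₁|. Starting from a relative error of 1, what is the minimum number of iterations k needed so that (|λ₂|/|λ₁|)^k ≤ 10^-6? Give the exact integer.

70

|λ₂/λ₁| = 1.95/2.38 = 0.81933
Need k ≥ ln(10^-6) / ln(0.81933) = -13.8155 / -0.1993 ≈ 69.330
Smallest integer k satisfying the bound: 70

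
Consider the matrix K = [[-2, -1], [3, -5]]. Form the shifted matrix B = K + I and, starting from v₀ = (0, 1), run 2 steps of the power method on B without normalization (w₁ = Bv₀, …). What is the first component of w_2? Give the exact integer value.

B = K + I has rows (-1, -1); (3, -4)
w1 = Bv₀ = (-1, -4)
w2 = Bw1 = (5, 13)
Requested component of w2: 5

5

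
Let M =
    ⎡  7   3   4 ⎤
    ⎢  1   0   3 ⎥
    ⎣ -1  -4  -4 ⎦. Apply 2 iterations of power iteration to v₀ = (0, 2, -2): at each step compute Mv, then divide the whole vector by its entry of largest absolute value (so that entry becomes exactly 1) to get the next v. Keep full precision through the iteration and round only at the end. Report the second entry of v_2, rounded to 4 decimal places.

0.0625

Mv0 = (-2.00000, -6.00000, 0.00000); divide by -6.00000 → v1 = (0.33333, 1.00000, 0.00000)
Mv1 = (5.33333, 0.33333, -4.33333); divide by 5.33333 → v2 = (1.00000, 0.06250, -0.81250)
Requested entry of v2: -2/-32 = 0.0625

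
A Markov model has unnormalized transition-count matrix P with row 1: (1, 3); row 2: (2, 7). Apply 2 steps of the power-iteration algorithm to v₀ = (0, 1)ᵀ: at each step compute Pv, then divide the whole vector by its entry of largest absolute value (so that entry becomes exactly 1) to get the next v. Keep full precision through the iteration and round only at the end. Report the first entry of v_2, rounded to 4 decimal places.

Pv0 = (3.00000, 7.00000); divide by 7.00000 → v1 = (0.42857, 1.00000)
Pv1 = (3.42857, 7.85714); divide by 7.85714 → v2 = (0.43636, 1.00000)
Requested entry of v2: 24/55 = 0.4364

0.4364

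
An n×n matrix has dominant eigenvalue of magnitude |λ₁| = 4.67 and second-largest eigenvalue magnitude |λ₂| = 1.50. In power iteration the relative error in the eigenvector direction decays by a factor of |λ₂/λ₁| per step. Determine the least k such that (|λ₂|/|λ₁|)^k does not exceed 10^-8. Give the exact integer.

|λ₂/λ₁| = 1.50/4.67 = 0.32120
Need k ≥ ln(10^-8) / ln(0.32120) = -18.4207 / -1.1357 ≈ 16.220
Smallest integer k satisfying the bound: 17

17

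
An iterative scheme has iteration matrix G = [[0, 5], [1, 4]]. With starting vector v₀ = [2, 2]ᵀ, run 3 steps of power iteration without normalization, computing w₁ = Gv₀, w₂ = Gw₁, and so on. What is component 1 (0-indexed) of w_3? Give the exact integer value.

250

w1 = Gv₀ = (10, 10)
w2 = Gw1 = (50, 50)
w3 = Gw2 = (250, 250)
The requested component of w3 is 250.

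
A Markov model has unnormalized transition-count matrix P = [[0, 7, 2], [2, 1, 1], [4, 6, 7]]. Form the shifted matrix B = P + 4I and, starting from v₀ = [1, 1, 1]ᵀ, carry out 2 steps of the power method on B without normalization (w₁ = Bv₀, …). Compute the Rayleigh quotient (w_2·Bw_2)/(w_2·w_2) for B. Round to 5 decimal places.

B = P + 4I has rows (4, 7, 2); (2, 5, 1); (4, 6, 11)
w1 = Bv₀ = (4·1 + 7·1 + 2·1; 2·1 + 5·1 + 1·1; 4·1 + 6·1 + 11·1) = (13, 8, 21)
w2 = Bw1 = (4·13 + 7·8 + 2·21; 2·13 + 5·8 + 1·21; 4·13 + 6·8 + 11·21) = (150, 87, 331)
Bw2 = (1871, 1066, 4763)
w2·Bw2 = 1949945; w2·w2 = 139630; μ ≈ 1949945/139630 = 13.96509

μ ≈ 13.96509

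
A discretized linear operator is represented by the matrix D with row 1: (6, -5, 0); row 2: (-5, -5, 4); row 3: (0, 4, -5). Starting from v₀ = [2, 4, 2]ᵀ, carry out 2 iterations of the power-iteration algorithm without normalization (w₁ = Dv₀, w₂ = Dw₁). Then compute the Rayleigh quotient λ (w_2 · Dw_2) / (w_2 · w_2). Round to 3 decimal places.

w1 = Dv₀ = (-8, -22, 6)
w2 = Dw1 = (62, 174, -118)
Dw2 = (-498, -1652, 1286)
w2·Dw2 = 62·(-498) + 174·(-1652) + (-118)·1286 = -470072; w2·w2 = 62·62 + 174·174 + (-118)·(-118) = 48044
λ ≈ -470072/48044 = -9.784

λ ≈ -9.784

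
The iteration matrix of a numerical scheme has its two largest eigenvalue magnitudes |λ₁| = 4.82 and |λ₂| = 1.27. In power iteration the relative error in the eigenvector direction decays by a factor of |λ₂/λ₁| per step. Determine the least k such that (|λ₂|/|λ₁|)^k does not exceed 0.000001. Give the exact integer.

|λ₂/λ₁| = 1.27/4.82 = 0.26349
Need k ≥ ln(0.000001) / ln(0.26349) = -13.8155 / -1.3338 ≈ 10.358
Smallest integer k satisfying the bound: 11

11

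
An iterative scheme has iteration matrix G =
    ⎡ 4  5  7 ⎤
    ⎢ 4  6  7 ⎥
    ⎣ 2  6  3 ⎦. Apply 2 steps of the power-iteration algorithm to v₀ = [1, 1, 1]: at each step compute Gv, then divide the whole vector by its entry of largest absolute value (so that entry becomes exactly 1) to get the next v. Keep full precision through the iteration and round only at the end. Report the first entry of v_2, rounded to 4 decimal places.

0.9300

Gv0 = (16.00000, 17.00000, 11.00000); divide by 17.00000 → v1 = (0.94118, 1.00000, 0.64706)
Gv1 = (13.29412, 14.29412, 9.82353); divide by 14.29412 → v2 = (0.93004, 1.00000, 0.68724)
Requested entry of v2: 226/243 = 0.9300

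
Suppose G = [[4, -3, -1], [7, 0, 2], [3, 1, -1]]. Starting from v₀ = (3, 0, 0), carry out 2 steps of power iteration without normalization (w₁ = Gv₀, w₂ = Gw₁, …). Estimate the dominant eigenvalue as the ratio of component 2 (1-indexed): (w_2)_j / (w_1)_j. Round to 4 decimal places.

4.8571

w1 = Gv₀ = (4·3 + (-3)·0 + (-1)·0; 7·3 + 0·0 + 2·0; 3·3 + 1·0 + (-1)·0) = (12, 21, 9)
w2 = Gw1 = (4·12 + (-3)·21 + (-1)·9; 7·12 + 0·21 + 2·9; 3·12 + 1·21 + (-1)·9) = (-24, 102, 48)
Ratio at component: 102 / 21 = 4.8571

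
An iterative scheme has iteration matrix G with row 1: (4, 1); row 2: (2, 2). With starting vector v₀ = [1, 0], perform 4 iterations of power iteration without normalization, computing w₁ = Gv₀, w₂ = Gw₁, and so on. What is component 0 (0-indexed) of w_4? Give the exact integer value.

w1 = Gv₀ = (4·1 + 1·0; 2·1 + 2·0) = (4, 2)
w2 = Gw1 = (4·4 + 1·2; 2·4 + 2·2) = (18, 12)
w3 = Gw2 = (84, 60)
w4 = Gw3 = (396, 288)
The requested component of w4 is 396.

396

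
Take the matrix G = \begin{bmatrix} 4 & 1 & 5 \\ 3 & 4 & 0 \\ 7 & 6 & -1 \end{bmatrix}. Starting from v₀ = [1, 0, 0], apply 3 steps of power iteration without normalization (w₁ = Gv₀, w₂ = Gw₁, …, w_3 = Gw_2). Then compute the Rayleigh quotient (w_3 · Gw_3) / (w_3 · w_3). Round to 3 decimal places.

λ ≈ 9.217

w1 = Gv₀ = (4·1 + 1·0 + 5·0; 3·1 + 4·0 + 0·0; 7·1 + 6·0 + (-1)·0) = (4, 3, 7)
w2 = Gw1 = (4·4 + 1·3 + 5·7; 3·4 + 4·3 + 0·7; 7·4 + 6·3 + (-1)·7) = (54, 24, 39)
w3 = Gw2 = (435, 258, 483)
Gw3 = (4413, 2337, 4110)
w3·Gw3 = 435·4413 + 258·2337 + 483·4110 = 4507731; w3·w3 = 435·435 + 258·258 + 483·483 = 489078
λ ≈ 4507731/489078 = 9.217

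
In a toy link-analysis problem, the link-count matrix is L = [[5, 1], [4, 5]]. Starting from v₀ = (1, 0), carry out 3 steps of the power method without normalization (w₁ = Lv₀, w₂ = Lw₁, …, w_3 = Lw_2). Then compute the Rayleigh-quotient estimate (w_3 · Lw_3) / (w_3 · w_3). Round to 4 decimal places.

7.1800

w1 = Lv₀ = (5, 4)
w2 = Lw1 = (29, 40)
w3 = Lw2 = (185, 316)
Lw3 = (1241, 2320)
w3·Lw3 = 185·1241 + 316·2320 = 962705; w3·w3 = 185·185 + 316·316 = 134081
λ ≈ 962705/134081 = 7.1800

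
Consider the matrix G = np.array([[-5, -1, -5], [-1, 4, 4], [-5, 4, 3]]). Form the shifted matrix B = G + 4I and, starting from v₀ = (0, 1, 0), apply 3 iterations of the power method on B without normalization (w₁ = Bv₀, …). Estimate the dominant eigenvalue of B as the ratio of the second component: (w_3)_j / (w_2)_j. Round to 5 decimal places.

μ ≈ 11.54321

B = G + 4I has rows (-1, -1, -5); (-1, 8, 4); (-5, 4, 7)
w1 = Bv₀ = ((-1)·0 + (-1)·1 + (-5)·0; (-1)·0 + 8·1 + 4·0; (-5)·0 + 4·1 + 7·0) = (-1, 8, 4)
w2 = Bw1 = ((-1)·(-1) + (-1)·8 + (-5)·4; (-1)·(-1) + 8·8 + 4·4; (-5)·(-1) + 4·8 + 7·4) = (-27, 81, 65)
w3 = Bw2 = (-379, 935, 914)
Ratio: 935/81 = 11.54321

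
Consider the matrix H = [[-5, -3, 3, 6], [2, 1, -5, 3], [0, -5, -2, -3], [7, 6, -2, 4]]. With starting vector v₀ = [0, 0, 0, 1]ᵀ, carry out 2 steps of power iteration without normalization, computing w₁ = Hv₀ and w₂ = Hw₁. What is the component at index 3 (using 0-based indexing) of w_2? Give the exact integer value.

82

w1 = Hv₀ = ((-5)·0 + (-3)·0 + 3·0 + 6·1; 2·0 + 1·0 + (-5)·0 + 3·1; 0·0 + (-5)·0 + (-2)·0 + (-3)·1; 7·0 + 6·0 + (-2)·0 + 4·1) = (6, 3, -3, 4)
w2 = Hw1 = ((-5)·6 + (-3)·3 + 3·(-3) + 6·4; 2·6 + 1·3 + (-5)·(-3) + 3·4; 0·6 + (-5)·3 + (-2)·(-3) + (-3)·4; 7·6 + 6·3 + (-2)·(-3) + 4·4) = (-24, 42, -21, 82)
The requested component of w2 is 82.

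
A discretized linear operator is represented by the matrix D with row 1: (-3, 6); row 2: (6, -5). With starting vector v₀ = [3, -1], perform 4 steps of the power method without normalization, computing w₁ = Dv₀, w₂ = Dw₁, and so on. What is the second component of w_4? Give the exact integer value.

w1 = Dv₀ = ((-3)·3 + 6·(-1); 6·3 + (-5)·(-1)) = (-15, 23)
w2 = Dw1 = ((-3)·(-15) + 6·23; 6·(-15) + (-5)·23) = (183, -205)
w3 = Dw2 = (-1779, 2123)
w4 = Dw3 = (18075, -21289)
The requested component of w4 is -21289.

-21289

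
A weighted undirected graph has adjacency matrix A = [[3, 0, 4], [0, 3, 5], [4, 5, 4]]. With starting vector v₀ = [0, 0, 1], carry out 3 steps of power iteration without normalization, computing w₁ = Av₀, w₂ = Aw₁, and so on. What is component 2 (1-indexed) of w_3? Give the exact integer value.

w1 = Av₀ = (3·0 + 0·0 + 4·1; 0·0 + 3·0 + 5·1; 4·0 + 5·0 + 4·1) = (4, 5, 4)
w2 = Aw1 = (3·4 + 0·5 + 4·4; 0·4 + 3·5 + 5·4; 4·4 + 5·5 + 4·4) = (28, 35, 57)
w3 = Aw2 = (312, 390, 515)
The requested component of w3 is 390.

390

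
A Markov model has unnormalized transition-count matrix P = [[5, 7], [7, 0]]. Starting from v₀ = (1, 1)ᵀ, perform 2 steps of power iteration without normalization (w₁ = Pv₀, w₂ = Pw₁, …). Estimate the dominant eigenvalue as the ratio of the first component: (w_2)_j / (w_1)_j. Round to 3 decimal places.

λ ≈ 9.083

w1 = Pv₀ = (5·1 + 7·1; 7·1 + 0·1) = (12, 7)
w2 = Pw1 = (5·12 + 7·7; 7·12 + 0·7) = (109, 84)
Ratio at component: 109 / 12 = 9.083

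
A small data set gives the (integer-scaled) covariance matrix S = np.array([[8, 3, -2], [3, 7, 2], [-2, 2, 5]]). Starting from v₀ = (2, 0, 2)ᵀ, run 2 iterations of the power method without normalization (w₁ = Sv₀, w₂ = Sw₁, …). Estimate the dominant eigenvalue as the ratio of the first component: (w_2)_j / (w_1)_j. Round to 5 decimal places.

w1 = Sv₀ = (12, 10, 6)
w2 = Sw1 = (114, 118, 26)
Ratio at component: 114 / 12 = 9.50000

9.50000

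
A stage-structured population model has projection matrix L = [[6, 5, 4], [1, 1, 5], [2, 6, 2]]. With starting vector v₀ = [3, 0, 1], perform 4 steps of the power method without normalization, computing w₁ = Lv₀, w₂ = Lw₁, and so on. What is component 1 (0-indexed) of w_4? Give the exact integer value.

w1 = Lv₀ = (6·3 + 5·0 + 4·1; 1·3 + 1·0 + 5·1; 2·3 + 6·0 + 2·1) = (22, 8, 8)
w2 = Lw1 = (6·22 + 5·8 + 4·8; 1·22 + 1·8 + 5·8; 2·22 + 6·8 + 2·8) = (204, 70, 108)
w3 = Lw2 = (2006, 814, 1044)
w4 = Lw3 = (20282, 8040, 10984)
The requested component of w4 is 8040.

8040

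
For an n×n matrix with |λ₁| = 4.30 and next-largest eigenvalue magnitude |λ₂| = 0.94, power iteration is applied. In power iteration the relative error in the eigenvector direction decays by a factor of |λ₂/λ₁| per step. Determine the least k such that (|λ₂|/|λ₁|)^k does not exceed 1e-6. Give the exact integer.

10

|λ₂/λ₁| = 0.94/4.30 = 0.21860
Need k ≥ ln(1e-6) / ln(0.21860) = -13.8155 / -1.5205 ≈ 9.086
Smallest integer k satisfying the bound: 10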